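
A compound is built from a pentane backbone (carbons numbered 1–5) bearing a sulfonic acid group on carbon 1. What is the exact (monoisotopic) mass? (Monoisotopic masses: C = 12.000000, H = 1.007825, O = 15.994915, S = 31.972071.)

152.0507

Atom tally by fragment:
  HO3SCH2 → C:1 H:3 S:1 O:3
  CH2 → C:1 H:2
  CH2 → C:1 H:2
  CH2 → C:1 H:2
  CH3 → C:1 H:3
Element totals:
  C: 5
  H: 12
  O: 3
  S: 1
Molecular formula: C5H12O3S.
  M = 5(12.0) + 12(1.007825) + 3(15.994915) + 31.972071
    = 60.000000 + 12.093900 + 47.984745 + 31.972071 = 152.050716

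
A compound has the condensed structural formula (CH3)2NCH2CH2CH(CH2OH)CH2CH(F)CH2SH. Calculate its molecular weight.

209.32 g/mol

Element totals:
  C: 9
  H: 20
  F: 1
  N: 1
  O: 1
  S: 1
Molecular formula: C9H20FNOS.
  M = 9(12.011) + 20(1.008) + 18.998 + 14.007 + 15.999 + 32.06
    = 108.099 + 20.160 + 18.998 + 14.007 + 15.999 + 32.060 = 209.323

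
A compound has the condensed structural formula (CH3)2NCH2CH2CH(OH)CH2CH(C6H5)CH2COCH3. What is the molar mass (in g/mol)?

263.38 g/mol

Element totals:
  C: 16
  H: 25
  N: 1
  O: 2
Molecular formula: C16H25NO2.
  M = 16(12.011) + 25(1.008) + 14.007 + 2(15.999)
    = 192.176 + 25.200 + 14.007 + 31.998 = 263.381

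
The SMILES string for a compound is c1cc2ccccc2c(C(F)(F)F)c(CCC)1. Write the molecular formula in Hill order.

C14H13F3

Atom tally by fragment:
  naphthalene ring system core → C:10 H:8
  (− 2 ring H displaced by substituents)
  + CF3 → C:1 F:3
  + CH2CH2CH3 → C:3 H:7
Element totals:
  C: 14
  H: 13
  F: 3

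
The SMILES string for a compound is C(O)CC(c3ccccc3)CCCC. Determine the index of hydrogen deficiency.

4

Atom tally by fragment:
  HOCH2 → C:1 H:3 O:1
  CH2 → C:1 H:2
  CH(C6H5) → C:7 H:6
  CH2 → C:1 H:2
  CH2 → C:1 H:2
  CH2 → C:1 H:2
  CH3 → C:1 H:3
Element totals:
  C: 13
  H: 20
  O: 1
Molecular formula: C13H20O.
DoU = (2C + 2 + N − H − X) / 2 = (2·13 + 2 + 0 − 20 − 0) / 2 = 4.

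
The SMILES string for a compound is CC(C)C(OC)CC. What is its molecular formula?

Atom tally by fragment:
  CH3 → C:1 H:3
  CH(CH3) → C:2 H:4
  CH(OCH3) → C:2 H:4 O:1
  CH2 → C:1 H:2
  CH3 → C:1 H:3
Element totals:
  C: 7
  H: 16
  O: 1

C7H16O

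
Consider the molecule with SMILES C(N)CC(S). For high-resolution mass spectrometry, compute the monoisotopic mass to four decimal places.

Atom tally by fragment:
  H2NCH2 → C:1 H:4 N:1
  CH2 → C:1 H:2
  CH2SH → C:1 H:3 S:1
Element totals:
  C: 3
  H: 9
  N: 1
  S: 1
Molecular formula: C3H9NS.
  M = 3(12.0) + 9(1.007825) + 14.003074 + 31.972071
    = 36.000000 + 9.070425 + 14.003074 + 31.972071 = 91.045570

91.0456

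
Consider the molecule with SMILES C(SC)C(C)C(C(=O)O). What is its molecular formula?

C6H12O2S

Atom tally by fragment:
  CH3SCH2 → C:2 H:5 S:1
  CH(CH3) → C:2 H:4
  CH2COOH → C:2 H:3 O:2
Element totals:
  C: 6
  H: 12
  O: 2
  S: 1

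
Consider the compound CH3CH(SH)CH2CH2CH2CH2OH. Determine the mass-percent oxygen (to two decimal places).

Element totals:
  C: 6
  H: 14
  O: 1
  S: 1
Molecular formula: C6H14OS.
Molar mass = 134.237 g/mol.
Mass from O: 1 × 15.999 = 15.999 g/mol.
%O = 15.999 / 134.237 × 100 = 11.92%.

11.92%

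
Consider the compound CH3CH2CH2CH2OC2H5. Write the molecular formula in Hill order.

C6H14O

Element totals:
  C: 6
  H: 14
  O: 1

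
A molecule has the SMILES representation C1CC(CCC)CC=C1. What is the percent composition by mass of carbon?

87.02%

Atom tally by fragment:
  cyclohexene ring core → C:6 H:10
  (− 1 ring H displaced by substituents)
  + CH2CH2CH3 → C:3 H:7
Element totals:
  C: 9
  H: 16
Molecular formula: C9H16.
Molar mass = 124.227 g/mol.
Mass from C: 9 × 12.011 = 108.099 g/mol.
%C = 108.099 / 124.227 × 100 = 87.02%.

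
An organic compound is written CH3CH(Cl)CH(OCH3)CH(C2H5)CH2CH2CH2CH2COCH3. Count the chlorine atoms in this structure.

Atom tally by fragment:
  CH3 → C:1 H:3
  CH(Cl) → C:1 H:1 Cl:1
  CH(OCH3) → C:2 H:4 O:1
  CH(C2H5) → C:3 H:6
  CH2 → C:1 H:2
  CH2 → C:1 H:2
  CH2 → C:1 H:2
  CH2COCH3 → C:3 H:5 O:1
Element totals:
  C: 13
  H: 25
  Cl: 1
  O: 2

1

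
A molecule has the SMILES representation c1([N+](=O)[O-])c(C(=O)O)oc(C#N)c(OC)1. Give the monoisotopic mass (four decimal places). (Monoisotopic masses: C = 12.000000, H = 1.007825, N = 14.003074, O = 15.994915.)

Atom tally by fragment:
  furan ring core → C:4 H:4 O:1
  (− 4 ring H displaced by substituents)
  + NO2 → N:1 O:2
  + COOH → C:1 H:1 O:2
  + CN → C:1 N:1
  + OCH3 → C:1 H:3 O:1
Element totals:
  C: 7
  H: 4
  N: 2
  O: 6
Molecular formula: C7H4N2O6.
  M = 7(12.0) + 4(1.007825) + 2(14.003074) + 6(15.994915)
    = 84.000000 + 4.031300 + 28.006148 + 95.969490 = 212.006938

212.0069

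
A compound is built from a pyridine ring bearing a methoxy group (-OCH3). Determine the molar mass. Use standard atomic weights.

Atom tally by fragment:
  pyridine ring core → C:5 H:5 N:1
  (− 1 ring H displaced by substituents)
  + OCH3 → C:1 H:3 O:1
Element totals:
  C: 6
  H: 7
  N: 1
  O: 1
Molecular formula: C6H7NO.
  M = 6(12.011) + 7(1.008) + 14.007 + 15.999
    = 72.066 + 7.056 + 14.007 + 15.999 = 109.128

109.13 g/mol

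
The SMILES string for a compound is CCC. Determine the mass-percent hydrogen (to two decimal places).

18.29%

Atom tally by fragment:
  CH3 → C:1 H:3
  CH2 → C:1 H:2
  CH3 → C:1 H:3
Element totals:
  C: 3
  H: 8
Molecular formula: C3H8.
Molar mass = 44.097 g/mol.
Mass from H: 8 × 1.008 = 8.064 g/mol.
%H = 8.064 / 44.097 × 100 = 18.29%.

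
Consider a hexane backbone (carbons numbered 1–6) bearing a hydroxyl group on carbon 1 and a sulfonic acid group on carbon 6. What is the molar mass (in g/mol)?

Atom tally by fragment:
  HOCH2 → C:1 H:3 O:1
  CH2 → C:1 H:2
  CH2 → C:1 H:2
  CH2 → C:1 H:2
  CH2 → C:1 H:2
  CH2SO3H → C:1 H:3 S:1 O:3
Element totals:
  C: 6
  H: 14
  O: 4
  S: 1
Molecular formula: C6H14O4S.
  M = 6(12.011) + 14(1.008) + 4(15.999) + 32.06
    = 72.066 + 14.112 + 63.996 + 32.060 = 182.234

182.23 g/mol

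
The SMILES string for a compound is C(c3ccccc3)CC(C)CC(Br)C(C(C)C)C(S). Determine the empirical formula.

C17H27BrS

Atom tally by fragment:
  C6H5CH2 → C:7 H:7
  CH2 → C:1 H:2
  CH(CH3) → C:2 H:4
  CH2 → C:1 H:2
  CH(Br) → C:1 H:1 Br:1
  CH(CH(CH3)2) → C:4 H:8
  CH2SH → C:1 H:3 S:1
Element totals:
  C: 17
  H: 27
  Br: 1
  S: 1
Molecular formula: C17H27BrS.
gcd of subscripts (1, 17, 27, 1) = 1, so the empirical formula equals the molecular formula.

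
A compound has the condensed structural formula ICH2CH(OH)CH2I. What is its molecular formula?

Atom tally by fragment:
  ICH2 → C:1 H:2 I:1
  CH(OH) → C:1 H:2 O:1
  CH2I → C:1 H:2 I:1
Element totals:
  C: 3
  H: 6
  I: 2
  O: 1

C3H6I2O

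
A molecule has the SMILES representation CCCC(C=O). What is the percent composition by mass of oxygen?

18.57%

Atom tally by fragment:
  CH3 → C:1 H:3
  CH2 → C:1 H:2
  CH2 → C:1 H:2
  CH2CHO → C:2 H:3 O:1
Element totals:
  C: 5
  H: 10
  O: 1
Molecular formula: C5H10O.
Molar mass = 86.134 g/mol.
Mass from O: 1 × 15.999 = 15.999 g/mol.
%O = 15.999 / 86.134 × 100 = 18.57%.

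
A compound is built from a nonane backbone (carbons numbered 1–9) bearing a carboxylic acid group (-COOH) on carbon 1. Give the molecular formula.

Atom tally by fragment:
  HOOCCH2 → C:2 H:3 O:2
  CH2 → C:1 H:2
  CH2 → C:1 H:2
  CH2 → C:1 H:2
  CH2 → C:1 H:2
  CH2 → C:1 H:2
  CH2 → C:1 H:2
  CH2 → C:1 H:2
  CH3 → C:1 H:3
Element totals:
  C: 10
  H: 20
  O: 2

C10H20O2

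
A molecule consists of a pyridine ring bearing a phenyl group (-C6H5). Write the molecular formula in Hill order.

Atom tally by fragment:
  pyridine ring core → C:5 H:5 N:1
  (− 1 ring H displaced by substituents)
  + C6H5 → C:6 H:5
Element totals:
  C: 11
  H: 9
  N: 1

C11H9N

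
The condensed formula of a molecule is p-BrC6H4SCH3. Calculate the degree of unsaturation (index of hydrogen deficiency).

Element totals:
  C: 7
  H: 7
  Br: 1
  S: 1
Molecular formula: C7H7BrS.
DoU = (2C + 2 + N − H − X) / 2 = (2·7 + 2 + 0 − 7 − 1) / 2 = 4.

4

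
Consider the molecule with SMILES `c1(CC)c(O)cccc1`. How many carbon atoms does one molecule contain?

Atom tally by fragment:
  benzene ring core → C:6 H:6
  (− 2 ring H displaced by substituents)
  + C2H5 → C:2 H:5
  + OH → O:1 H:1
Element totals:
  C: 8
  H: 10
  O: 1

8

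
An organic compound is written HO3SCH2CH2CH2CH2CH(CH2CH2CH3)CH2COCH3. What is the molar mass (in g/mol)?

Element totals:
  C: 11
  H: 22
  O: 4
  S: 1
Molecular formula: C11H22O4S.
  M = 11(12.011) + 22(1.008) + 4(15.999) + 32.06
    = 132.121 + 22.176 + 63.996 + 32.060 = 250.353

250.35 g/mol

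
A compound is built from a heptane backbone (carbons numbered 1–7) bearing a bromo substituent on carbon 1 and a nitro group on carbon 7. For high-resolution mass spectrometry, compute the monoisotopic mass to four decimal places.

Atom tally by fragment:
  BrCH2 → C:1 H:2 Br:1
  CH2 → C:1 H:2
  CH2 → C:1 H:2
  CH2 → C:1 H:2
  CH2 → C:1 H:2
  CH2 → C:1 H:2
  CH2NO2 → C:1 H:2 N:1 O:2
Element totals:
  C: 7
  H: 14
  Br: 1
  N: 1
  O: 2
Molecular formula: C7H14BrNO2.
  M = 7(12.0) + 14(1.007825) + 78.918338 + 14.003074 + 2(15.994915)
    = 84.000000 + 14.109550 + 78.918338 + 14.003074 + 31.989830 = 223.020792

223.0208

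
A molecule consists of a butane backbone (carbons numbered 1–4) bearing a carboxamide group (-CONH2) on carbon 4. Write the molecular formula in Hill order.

C5H11NO

Atom tally by fragment:
  CH3 → C:1 H:3
  CH2 → C:1 H:2
  CH2 → C:1 H:2
  CH2CONH2 → C:2 H:4 O:1 N:1
Element totals:
  C: 5
  H: 11
  N: 1
  O: 1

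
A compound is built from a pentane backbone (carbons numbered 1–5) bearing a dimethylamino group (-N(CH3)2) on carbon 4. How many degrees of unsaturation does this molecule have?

Atom tally by fragment:
  CH3 → C:1 H:3
  CH2 → C:1 H:2
  CH2 → C:1 H:2
  CH(N(CH3)2) → C:3 H:7 N:1
  CH3 → C:1 H:3
Element totals:
  C: 7
  H: 17
  N: 1
Molecular formula: C7H17N.
DoU = (2C + 2 + N − H − X) / 2 = (2·7 + 2 + 1 − 17 − 0) / 2 = 0.

0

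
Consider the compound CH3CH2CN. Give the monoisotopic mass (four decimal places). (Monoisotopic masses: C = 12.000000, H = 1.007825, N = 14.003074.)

55.0422

Atom tally by fragment:
  CH3 → C:1 H:3
  CH2CN → C:2 H:2 N:1
Element totals:
  C: 3
  H: 5
  N: 1
Molecular formula: C3H5N.
  M = 3(12.0) + 5(1.007825) + 14.003074
    = 36.000000 + 5.039125 + 14.003074 = 55.042199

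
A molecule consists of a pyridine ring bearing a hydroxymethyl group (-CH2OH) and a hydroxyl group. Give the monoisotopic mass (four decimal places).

125.0477

Atom tally by fragment:
  pyridine ring core → C:5 H:5 N:1
  (− 2 ring H displaced by substituents)
  + CH2OH → C:1 H:3 O:1
  + OH → O:1 H:1
Element totals:
  C: 6
  H: 7
  N: 1
  O: 2
Molecular formula: C6H7NO2.
  M = 6(12.0) + 7(1.007825) + 14.003074 + 2(15.994915)
    = 72.000000 + 7.054775 + 14.003074 + 31.989830 = 125.047679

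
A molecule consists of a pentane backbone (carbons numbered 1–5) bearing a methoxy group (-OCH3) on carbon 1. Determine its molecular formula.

C6H14O

Atom tally by fragment:
  CH3OCH2 → C:2 H:5 O:1
  CH2 → C:1 H:2
  CH2 → C:1 H:2
  CH2 → C:1 H:2
  CH3 → C:1 H:3
Element totals:
  C: 6
  H: 14
  O: 1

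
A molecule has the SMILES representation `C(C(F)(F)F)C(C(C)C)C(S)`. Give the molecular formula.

Atom tally by fragment:
  F3CCH2 → C:2 H:2 F:3
  CH(CH(CH3)2) → C:4 H:8
  CH2SH → C:1 H:3 S:1
Element totals:
  C: 7
  H: 13
  F: 3
  S: 1

C7H13F3S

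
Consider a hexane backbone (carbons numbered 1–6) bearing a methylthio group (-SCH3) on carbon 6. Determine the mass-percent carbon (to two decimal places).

Atom tally by fragment:
  CH3 → C:1 H:3
  CH2 → C:1 H:2
  CH2 → C:1 H:2
  CH2 → C:1 H:2
  CH2 → C:1 H:2
  CH2SCH3 → C:2 H:5 S:1
Element totals:
  C: 7
  H: 16
  S: 1
Molecular formula: C7H16S.
Molar mass = 132.265 g/mol.
Mass from C: 7 × 12.011 = 84.077 g/mol.
%C = 84.077 / 132.265 × 100 = 63.57%.

63.57%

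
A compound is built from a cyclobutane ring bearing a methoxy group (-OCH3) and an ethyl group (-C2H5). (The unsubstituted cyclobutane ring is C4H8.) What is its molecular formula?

C7H14O

Atom tally by fragment:
  cyclobutane ring core → C:4 H:8
  (− 2 ring H displaced by substituents)
  + OCH3 → C:1 H:3 O:1
  + C2H5 → C:2 H:5
Element totals:
  C: 7
  H: 14
  O: 1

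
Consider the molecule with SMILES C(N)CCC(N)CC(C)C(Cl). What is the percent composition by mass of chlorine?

Atom tally by fragment:
  H2NCH2 → C:1 H:4 N:1
  CH2 → C:1 H:2
  CH2 → C:1 H:2
  CH(NH2) → C:1 H:3 N:1
  CH2 → C:1 H:2
  CH(CH3) → C:2 H:4
  CH2Cl → C:1 H:2 Cl:1
Element totals:
  C: 8
  H: 19
  Cl: 1
  N: 2
Molecular formula: C8H19ClN2.
Molar mass = 178.704 g/mol.
Mass from Cl: 1 × 35.45 = 35.450 g/mol.
%Cl = 35.450 / 178.704 × 100 = 19.84%.

19.84%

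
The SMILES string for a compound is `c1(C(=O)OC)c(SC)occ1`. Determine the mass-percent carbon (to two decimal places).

Atom tally by fragment:
  furan ring core → C:4 H:4 O:1
  (− 2 ring H displaced by substituents)
  + COOCH3 → C:2 H:3 O:2
  + SCH3 → C:1 H:3 S:1
Element totals:
  C: 7
  H: 8
  O: 3
  S: 1
Molecular formula: C7H8O3S.
Molar mass = 172.198 g/mol.
Mass from C: 7 × 12.011 = 84.077 g/mol.
%C = 84.077 / 172.198 × 100 = 48.83%.

48.83%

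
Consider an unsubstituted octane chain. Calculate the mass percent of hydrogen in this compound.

15.88%

Atom tally by fragment:
  CH3 → C:1 H:3
  CH2 → C:1 H:2
  CH2 → C:1 H:2
  CH2 → C:1 H:2
  CH2 → C:1 H:2
  CH2 → C:1 H:2
  CH2 → C:1 H:2
  CH3 → C:1 H:3
Element totals:
  C: 8
  H: 18
Molecular formula: C8H18.
Molar mass = 114.232 g/mol.
Mass from H: 18 × 1.008 = 18.144 g/mol.
%H = 18.144 / 114.232 × 100 = 15.88%.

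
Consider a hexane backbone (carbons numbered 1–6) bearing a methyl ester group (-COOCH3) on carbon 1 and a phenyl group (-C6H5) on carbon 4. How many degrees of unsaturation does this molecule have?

Atom tally by fragment:
  CH3OOCCH2 → C:3 H:5 O:2
  CH2 → C:1 H:2
  CH2 → C:1 H:2
  CH(C6H5) → C:7 H:6
  CH2 → C:1 H:2
  CH3 → C:1 H:3
Element totals:
  C: 14
  H: 20
  O: 2
Molecular formula: C14H20O2.
DoU = (2C + 2 + N − H − X) / 2 = (2·14 + 2 + 0 − 20 − 0) / 2 = 5.

5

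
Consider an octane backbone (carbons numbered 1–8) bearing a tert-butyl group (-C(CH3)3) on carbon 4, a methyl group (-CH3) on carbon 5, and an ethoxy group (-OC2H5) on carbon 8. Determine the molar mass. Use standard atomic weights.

228.42 g/mol

Atom tally by fragment:
  CH3 → C:1 H:3
  CH2 → C:1 H:2
  CH2 → C:1 H:2
  CH(C(CH3)3) → C:5 H:10
  CH(CH3) → C:2 H:4
  CH2 → C:1 H:2
  CH2 → C:1 H:2
  CH2OC2H5 → C:3 H:7 O:1
Element totals:
  C: 15
  H: 32
  O: 1
Molecular formula: C15H32O.
  M = 15(12.011) + 32(1.008) + 15.999
    = 180.165 + 32.256 + 15.999 = 228.420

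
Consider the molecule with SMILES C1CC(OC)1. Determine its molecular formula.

Atom tally by fragment:
  cyclopropane ring core → C:3 H:6
  (− 1 ring H displaced by substituents)
  + OCH3 → C:1 H:3 O:1
Element totals:
  C: 4
  H: 8
  O: 1

C4H8O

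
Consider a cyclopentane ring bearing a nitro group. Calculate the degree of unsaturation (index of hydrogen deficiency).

Atom tally by fragment:
  cyclopentane ring core → C:5 H:10
  (− 1 ring H displaced by substituents)
  + NO2 → N:1 O:2
Element totals:
  C: 5
  H: 9
  N: 1
  O: 2
Molecular formula: C5H9NO2.
DoU = (2C + 2 + N − H − X) / 2 = (2·5 + 2 + 1 − 9 − 0) / 2 = 2.

2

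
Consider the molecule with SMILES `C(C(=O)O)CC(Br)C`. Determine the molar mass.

181.03 g/mol

Atom tally by fragment:
  HOOCCH2 → C:2 H:3 O:2
  CH2 → C:1 H:2
  CH(Br) → C:1 H:1 Br:1
  CH3 → C:1 H:3
Element totals:
  C: 5
  H: 9
  Br: 1
  O: 2
Molecular formula: C5H9BrO2.
  M = 5(12.011) + 9(1.008) + 79.904 + 2(15.999)
    = 60.055 + 9.072 + 79.904 + 31.998 = 181.029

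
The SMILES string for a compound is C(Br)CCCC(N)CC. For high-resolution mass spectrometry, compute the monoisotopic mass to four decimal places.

193.0466

Atom tally by fragment:
  BrCH2 → C:1 H:2 Br:1
  CH2 → C:1 H:2
  CH2 → C:1 H:2
  CH2 → C:1 H:2
  CH(NH2) → C:1 H:3 N:1
  CH2 → C:1 H:2
  CH3 → C:1 H:3
Element totals:
  C: 7
  H: 16
  Br: 1
  N: 1
Molecular formula: C7H16BrN.
  M = 7(12.0) + 16(1.007825) + 78.918338 + 14.003074
    = 84.000000 + 16.125200 + 78.918338 + 14.003074 = 193.046612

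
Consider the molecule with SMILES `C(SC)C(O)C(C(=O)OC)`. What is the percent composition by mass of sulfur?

Atom tally by fragment:
  CH3SCH2 → C:2 H:5 S:1
  CH(OH) → C:1 H:2 O:1
  CH2COOCH3 → C:3 H:5 O:2
Element totals:
  C: 6
  H: 12
  O: 3
  S: 1
Molecular formula: C6H12O3S.
Molar mass = 164.219 g/mol.
Mass from S: 1 × 32.06 = 32.060 g/mol.
%S = 32.060 / 164.219 × 100 = 19.52%.

19.52%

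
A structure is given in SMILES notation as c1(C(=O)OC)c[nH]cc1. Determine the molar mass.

Atom tally by fragment:
  pyrrole ring core → C:4 H:5 N:1
  (− 1 ring H displaced by substituents)
  + COOCH3 → C:2 H:3 O:2
Element totals:
  C: 6
  H: 7
  N: 1
  O: 2
Molecular formula: C6H7NO2.
  M = 6(12.011) + 7(1.008) + 14.007 + 2(15.999)
    = 72.066 + 7.056 + 14.007 + 31.998 = 125.127

125.13 g/mol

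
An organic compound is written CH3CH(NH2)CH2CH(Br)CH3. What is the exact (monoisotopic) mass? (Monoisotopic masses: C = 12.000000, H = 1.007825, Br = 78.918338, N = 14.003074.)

Atom tally by fragment:
  CH3 → C:1 H:3
  CH(NH2) → C:1 H:3 N:1
  CH2 → C:1 H:2
  CH(Br) → C:1 H:1 Br:1
  CH3 → C:1 H:3
Element totals:
  C: 5
  H: 12
  Br: 1
  N: 1
Molecular formula: C5H12BrN.
  M = 5(12.0) + 12(1.007825) + 78.918338 + 14.003074
    = 60.000000 + 12.093900 + 78.918338 + 14.003074 = 165.015312

165.0153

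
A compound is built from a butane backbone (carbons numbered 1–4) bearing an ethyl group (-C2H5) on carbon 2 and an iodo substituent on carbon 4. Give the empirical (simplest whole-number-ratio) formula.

C6H13I

Atom tally by fragment:
  CH3 → C:1 H:3
  CH(C2H5) → C:3 H:6
  CH2 → C:1 H:2
  CH2I → C:1 H:2 I:1
Element totals:
  C: 6
  H: 13
  I: 1
Molecular formula: C6H13I.
gcd of subscripts (6, 13, 1) = 1, so the empirical formula equals the molecular formula.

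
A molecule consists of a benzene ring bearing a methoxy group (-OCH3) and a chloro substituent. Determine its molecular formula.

C7H7ClO

Atom tally by fragment:
  benzene ring core → C:6 H:6
  (− 2 ring H displaced by substituents)
  + OCH3 → C:1 H:3 O:1
  + Cl → Cl:1
Element totals:
  C: 7
  H: 7
  Cl: 1
  O: 1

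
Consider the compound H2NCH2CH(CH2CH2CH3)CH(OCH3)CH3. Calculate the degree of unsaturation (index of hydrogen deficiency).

0

Atom tally by fragment:
  H2NCH2 → C:1 H:4 N:1
  CH(CH2CH2CH3) → C:4 H:8
  CH(OCH3) → C:2 H:4 O:1
  CH3 → C:1 H:3
Element totals:
  C: 8
  H: 19
  N: 1
  O: 1
Molecular formula: C8H19NO.
DoU = (2C + 2 + N − H − X) / 2 = (2·8 + 2 + 1 − 19 − 0) / 2 = 0.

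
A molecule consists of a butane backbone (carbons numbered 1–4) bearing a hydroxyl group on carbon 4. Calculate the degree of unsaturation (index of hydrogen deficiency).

0

Atom tally by fragment:
  CH3 → C:1 H:3
  CH2 → C:1 H:2
  CH2 → C:1 H:2
  CH2OH → C:1 H:3 O:1
Element totals:
  C: 4
  H: 10
  O: 1
Molecular formula: C4H10O.
DoU = (2C + 2 + N − H − X) / 2 = (2·4 + 2 + 0 − 10 − 0) / 2 = 0.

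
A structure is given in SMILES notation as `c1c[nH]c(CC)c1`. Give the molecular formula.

Atom tally by fragment:
  pyrrole ring core → C:4 H:5 N:1
  (− 1 ring H displaced by substituents)
  + C2H5 → C:2 H:5
Element totals:
  C: 6
  H: 9
  N: 1

C6H9N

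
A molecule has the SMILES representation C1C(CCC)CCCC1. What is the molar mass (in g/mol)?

126.24 g/mol

Atom tally by fragment:
  cyclohexane ring core → C:6 H:12
  (− 1 ring H displaced by substituents)
  + CH2CH2CH3 → C:3 H:7
Element totals:
  C: 9
  H: 18
Molecular formula: C9H18.
  M = 9(12.011) + 18(1.008)
    = 108.099 + 18.144 = 126.243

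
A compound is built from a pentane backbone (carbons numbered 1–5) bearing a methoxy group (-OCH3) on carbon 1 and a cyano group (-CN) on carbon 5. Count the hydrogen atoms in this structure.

13

Atom tally by fragment:
  CH3OCH2 → C:2 H:5 O:1
  CH2 → C:1 H:2
  CH2 → C:1 H:2
  CH2 → C:1 H:2
  CH2CN → C:2 H:2 N:1
Element totals:
  C: 7
  H: 13
  N: 1
  O: 1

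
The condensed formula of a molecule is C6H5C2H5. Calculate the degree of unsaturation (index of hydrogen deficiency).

4

Atom tally by fragment:
  benzene ring core → C:6 H:6
  (− 1 ring H displaced by substituents)
  + C2H5 → C:2 H:5
Element totals:
  C: 8
  H: 10
Molecular formula: C8H10.
DoU = (2C + 2 + N − H − X) / 2 = (2·8 + 2 + 0 − 10 − 0) / 2 = 4.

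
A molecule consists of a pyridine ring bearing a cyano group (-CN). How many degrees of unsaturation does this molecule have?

6

Atom tally by fragment:
  pyridine ring core → C:5 H:5 N:1
  (− 1 ring H displaced by substituents)
  + CN → C:1 N:1
Element totals:
  C: 6
  H: 4
  N: 2
Molecular formula: C6H4N2.
DoU = (2C + 2 + N − H − X) / 2 = (2·6 + 2 + 2 − 4 − 0) / 2 = 6.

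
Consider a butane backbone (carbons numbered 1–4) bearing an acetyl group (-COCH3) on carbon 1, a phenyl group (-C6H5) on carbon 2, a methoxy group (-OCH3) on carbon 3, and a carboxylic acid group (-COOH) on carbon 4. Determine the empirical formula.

C7H9O2

Atom tally by fragment:
  CH3COCH2 → C:3 H:5 O:1
  CH(C6H5) → C:7 H:6
  CH(OCH3) → C:2 H:4 O:1
  CH2COOH → C:2 H:3 O:2
Element totals:
  C: 14
  H: 18
  O: 4
Molecular formula: C14H18O4.
gcd of subscripts = 2; dividing each by 2:
  C: 14/2 = 7
  H: 18/2 = 9
  O: 4/2 = 2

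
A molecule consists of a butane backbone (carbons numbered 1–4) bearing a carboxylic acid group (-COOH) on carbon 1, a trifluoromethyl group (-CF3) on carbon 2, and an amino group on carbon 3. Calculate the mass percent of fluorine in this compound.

Atom tally by fragment:
  HOOCCH2 → C:2 H:3 O:2
  CH(CF3) → C:2 H:1 F:3
  CH(NH2) → C:1 H:3 N:1
  CH3 → C:1 H:3
Element totals:
  C: 6
  H: 10
  F: 3
  N: 1
  O: 2
Molecular formula: C6H10F3NO2.
Molar mass = 185.145 g/mol.
Mass from F: 3 × 18.998 = 56.994 g/mol.
%F = 56.994 / 185.145 × 100 = 30.78%.

30.78%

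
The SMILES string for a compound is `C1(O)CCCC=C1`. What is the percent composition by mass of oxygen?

16.30%

Atom tally by fragment:
  cyclohexene ring core → C:6 H:10
  (− 1 ring H displaced by substituents)
  + OH → O:1 H:1
Element totals:
  C: 6
  H: 10
  O: 1
Molecular formula: C6H10O.
Molar mass = 98.145 g/mol.
Mass from O: 1 × 15.999 = 15.999 g/mol.
%O = 15.999 / 98.145 × 100 = 16.30%.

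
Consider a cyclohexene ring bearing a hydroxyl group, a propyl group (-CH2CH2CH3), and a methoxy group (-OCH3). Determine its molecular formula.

Atom tally by fragment:
  cyclohexene ring core → C:6 H:10
  (− 3 ring H displaced by substituents)
  + OH → O:1 H:1
  + CH2CH2CH3 → C:3 H:7
  + OCH3 → C:1 H:3 O:1
Element totals:
  C: 10
  H: 18
  O: 2

C10H18O2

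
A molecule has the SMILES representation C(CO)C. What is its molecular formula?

Atom tally by fragment:
  HOCH2CH2 → C:2 H:5 O:1
  CH3 → C:1 H:3
Element totals:
  C: 3
  H: 8
  O: 1

C3H8O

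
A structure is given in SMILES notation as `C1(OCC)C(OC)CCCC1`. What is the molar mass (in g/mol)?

Atom tally by fragment:
  cyclohexane ring core → C:6 H:12
  (− 2 ring H displaced by substituents)
  + OC2H5 → C:2 H:5 O:1
  + OCH3 → C:1 H:3 O:1
Element totals:
  C: 9
  H: 18
  O: 2
Molecular formula: C9H18O2.
  M = 9(12.011) + 18(1.008) + 2(15.999)
    = 108.099 + 18.144 + 31.998 = 158.241

158.24 g/mol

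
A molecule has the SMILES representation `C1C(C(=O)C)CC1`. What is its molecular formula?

Atom tally by fragment:
  cyclobutane ring core → C:4 H:8
  (− 1 ring H displaced by substituents)
  + COCH3 → C:2 H:3 O:1
Element totals:
  C: 6
  H: 10
  O: 1

C6H10O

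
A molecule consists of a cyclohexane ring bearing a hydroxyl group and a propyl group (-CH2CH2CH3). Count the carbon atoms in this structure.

Atom tally by fragment:
  cyclohexane ring core → C:6 H:12
  (− 2 ring H displaced by substituents)
  + OH → O:1 H:1
  + CH2CH2CH3 → C:3 H:7
Element totals:
  C: 9
  H: 18
  O: 1

9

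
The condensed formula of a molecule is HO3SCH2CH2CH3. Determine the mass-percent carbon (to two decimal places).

29.02%

Element totals:
  C: 3
  H: 8
  O: 3
  S: 1
Molecular formula: C3H8O3S.
Molar mass = 124.154 g/mol.
Mass from C: 3 × 12.011 = 36.033 g/mol.
%C = 36.033 / 124.154 × 100 = 29.02%.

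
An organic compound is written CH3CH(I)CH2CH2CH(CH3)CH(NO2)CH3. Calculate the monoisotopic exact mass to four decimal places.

Atom tally by fragment:
  CH3 → C:1 H:3
  CH(I) → C:1 H:1 I:1
  CH2 → C:1 H:2
  CH2 → C:1 H:2
  CH(CH3) → C:2 H:4
  CH(NO2) → C:1 H:1 N:1 O:2
  CH3 → C:1 H:3
Element totals:
  C: 8
  H: 16
  I: 1
  N: 1
  O: 2
Molecular formula: C8H16INO2.
  M = 8(12.0) + 16(1.007825) + 126.904472 + 14.003074 + 2(15.994915)
    = 96.000000 + 16.125200 + 126.904472 + 14.003074 + 31.989830 = 285.022576

285.0226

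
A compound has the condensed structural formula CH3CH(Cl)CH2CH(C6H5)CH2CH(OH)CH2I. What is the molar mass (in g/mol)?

352.64 g/mol

Atom tally by fragment:
  CH3 → C:1 H:3
  CH(Cl) → C:1 H:1 Cl:1
  CH2 → C:1 H:2
  CH(C6H5) → C:7 H:6
  CH2 → C:1 H:2
  CH(OH) → C:1 H:2 O:1
  CH2I → C:1 H:2 I:1
Element totals:
  C: 13
  H: 18
  Cl: 1
  I: 1
  O: 1
Molecular formula: C13H18ClIO.
  M = 13(12.011) + 18(1.008) + 35.45 + 126.904 + 15.999
    = 156.143 + 18.144 + 35.450 + 126.904 + 15.999 = 352.640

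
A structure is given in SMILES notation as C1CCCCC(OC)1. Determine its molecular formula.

Atom tally by fragment:
  cyclohexane ring core → C:6 H:12
  (− 1 ring H displaced by substituents)
  + OCH3 → C:1 H:3 O:1
Element totals:
  C: 7
  H: 14
  O: 1

C7H14O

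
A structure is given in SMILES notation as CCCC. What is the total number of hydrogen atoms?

10

Atom tally by fragment:
  CH3 → C:1 H:3
  CH2 → C:1 H:2
  CH2 → C:1 H:2
  CH3 → C:1 H:3
Element totals:
  C: 4
  H: 10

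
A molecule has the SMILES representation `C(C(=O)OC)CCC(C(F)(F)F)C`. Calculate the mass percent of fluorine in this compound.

28.76%

Atom tally by fragment:
  CH3OOCCH2 → C:3 H:5 O:2
  CH2 → C:1 H:2
  CH2 → C:1 H:2
  CH(CF3) → C:2 H:1 F:3
  CH3 → C:1 H:3
Element totals:
  C: 8
  H: 13
  F: 3
  O: 2
Molecular formula: C8H13F3O2.
Molar mass = 198.184 g/mol.
Mass from F: 3 × 18.998 = 56.994 g/mol.
%F = 56.994 / 198.184 × 100 = 28.76%.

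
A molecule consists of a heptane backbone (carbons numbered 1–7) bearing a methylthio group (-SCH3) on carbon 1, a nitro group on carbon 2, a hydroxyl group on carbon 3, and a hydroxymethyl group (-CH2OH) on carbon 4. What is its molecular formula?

Atom tally by fragment:
  CH3SCH2 → C:2 H:5 S:1
  CH(NO2) → C:1 H:1 N:1 O:2
  CH(OH) → C:1 H:2 O:1
  CH(CH2OH) → C:2 H:4 O:1
  CH2 → C:1 H:2
  CH2 → C:1 H:2
  CH3 → C:1 H:3
Element totals:
  C: 9
  H: 19
  N: 1
  O: 4
  S: 1

C9H19NO4S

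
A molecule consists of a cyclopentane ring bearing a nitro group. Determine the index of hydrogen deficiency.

2

Atom tally by fragment:
  cyclopentane ring core → C:5 H:10
  (− 1 ring H displaced by substituents)
  + NO2 → N:1 O:2
Element totals:
  C: 5
  H: 9
  N: 1
  O: 2
Molecular formula: C5H9NO2.
DoU = (2C + 2 + N − H − X) / 2 = (2·5 + 2 + 1 − 9 − 0) / 2 = 2.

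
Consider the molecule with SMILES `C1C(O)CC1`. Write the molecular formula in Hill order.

C4H8O

Atom tally by fragment:
  cyclobutane ring core → C:4 H:8
  (− 1 ring H displaced by substituents)
  + OH → O:1 H:1
Element totals:
  C: 4
  H: 8
  O: 1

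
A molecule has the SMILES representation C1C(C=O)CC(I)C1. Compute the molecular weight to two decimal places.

224.04 g/mol

Atom tally by fragment:
  cyclopentane ring core → C:5 H:10
  (− 2 ring H displaced by substituents)
  + CHO → C:1 H:1 O:1
  + I → I:1
Element totals:
  C: 6
  H: 9
  I: 1
  O: 1
Molecular formula: C6H9IO.
  M = 6(12.011) + 9(1.008) + 126.904 + 15.999
    = 72.066 + 9.072 + 126.904 + 15.999 = 224.041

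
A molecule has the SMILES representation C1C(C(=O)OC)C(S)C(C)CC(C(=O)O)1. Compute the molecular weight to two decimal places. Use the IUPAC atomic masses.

Atom tally by fragment:
  cyclohexane ring core → C:6 H:12
  (− 4 ring H displaced by substituents)
  + COOCH3 → C:2 H:3 O:2
  + SH → S:1 H:1
  + CH3 → C:1 H:3
  + COOH → C:1 H:1 O:2
Element totals:
  C: 10
  H: 16
  O: 4
  S: 1
Molecular formula: C10H16O4S.
  M = 10(12.011) + 16(1.008) + 4(15.999) + 32.06
    = 120.110 + 16.128 + 63.996 + 32.060 = 232.294

232.29 g/mol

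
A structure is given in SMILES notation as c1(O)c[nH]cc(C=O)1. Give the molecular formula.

Atom tally by fragment:
  pyrrole ring core → C:4 H:5 N:1
  (− 2 ring H displaced by substituents)
  + OH → O:1 H:1
  + CHO → C:1 H:1 O:1
Element totals:
  C: 5
  H: 5
  N: 1
  O: 2

C5H5NO2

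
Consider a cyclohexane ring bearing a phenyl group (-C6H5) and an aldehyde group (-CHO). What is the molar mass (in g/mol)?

188.27 g/mol

Atom tally by fragment:
  cyclohexane ring core → C:6 H:12
  (− 2 ring H displaced by substituents)
  + C6H5 → C:6 H:5
  + CHO → C:1 H:1 O:1
Element totals:
  C: 13
  H: 16
  O: 1
Molecular formula: C13H16O.
  M = 13(12.011) + 16(1.008) + 15.999
    = 156.143 + 16.128 + 15.999 = 188.270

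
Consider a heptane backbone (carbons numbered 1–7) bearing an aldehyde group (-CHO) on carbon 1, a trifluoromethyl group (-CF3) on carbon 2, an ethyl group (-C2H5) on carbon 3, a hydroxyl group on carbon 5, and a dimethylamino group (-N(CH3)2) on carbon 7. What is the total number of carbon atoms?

13

Atom tally by fragment:
  OHCCH2 → C:2 H:3 O:1
  CH(CF3) → C:2 H:1 F:3
  CH(C2H5) → C:3 H:6
  CH2 → C:1 H:2
  CH(OH) → C:1 H:2 O:1
  CH2 → C:1 H:2
  CH2N(CH3)2 → C:3 H:8 N:1
Element totals:
  C: 13
  H: 24
  F: 3
  N: 1
  O: 2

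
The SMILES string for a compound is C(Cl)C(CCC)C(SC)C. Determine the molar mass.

180.73 g/mol

Atom tally by fragment:
  ClCH2 → C:1 H:2 Cl:1
  CH(CH2CH2CH3) → C:4 H:8
  CH(SCH3) → C:2 H:4 S:1
  CH3 → C:1 H:3
Element totals:
  C: 8
  H: 17
  Cl: 1
  S: 1
Molecular formula: C8H17ClS.
  M = 8(12.011) + 17(1.008) + 35.45 + 32.06
    = 96.088 + 17.136 + 35.450 + 32.060 = 180.734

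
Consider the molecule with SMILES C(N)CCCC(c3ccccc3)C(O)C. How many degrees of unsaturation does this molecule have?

4

Atom tally by fragment:
  H2NCH2 → C:1 H:4 N:1
  CH2 → C:1 H:2
  CH2 → C:1 H:2
  CH2 → C:1 H:2
  CH(C6H5) → C:7 H:6
  CH(OH) → C:1 H:2 O:1
  CH3 → C:1 H:3
Element totals:
  C: 13
  H: 21
  N: 1
  O: 1
Molecular formula: C13H21NO.
DoU = (2C + 2 + N − H − X) / 2 = (2·13 + 2 + 1 − 21 − 0) / 2 = 4.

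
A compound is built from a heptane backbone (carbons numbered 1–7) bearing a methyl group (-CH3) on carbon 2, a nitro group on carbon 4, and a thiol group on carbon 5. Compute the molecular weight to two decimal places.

Atom tally by fragment:
  CH3 → C:1 H:3
  CH(CH3) → C:2 H:4
  CH2 → C:1 H:2
  CH(NO2) → C:1 H:1 N:1 O:2
  CH(SH) → C:1 H:2 S:1
  CH2 → C:1 H:2
  CH3 → C:1 H:3
Element totals:
  C: 8
  H: 17
  N: 1
  O: 2
  S: 1
Molecular formula: C8H17NO2S.
  M = 8(12.011) + 17(1.008) + 14.007 + 2(15.999) + 32.06
    = 96.088 + 17.136 + 14.007 + 31.998 + 32.060 = 191.289

191.29 g/mol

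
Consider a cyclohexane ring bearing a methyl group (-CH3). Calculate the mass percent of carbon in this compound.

Atom tally by fragment:
  cyclohexane ring core → C:6 H:12
  (− 1 ring H displaced by substituents)
  + CH3 → C:1 H:3
Element totals:
  C: 7
  H: 14
Molecular formula: C7H14.
Molar mass = 98.189 g/mol.
Mass from C: 7 × 12.011 = 84.077 g/mol.
%C = 84.077 / 98.189 × 100 = 85.63%.

85.63%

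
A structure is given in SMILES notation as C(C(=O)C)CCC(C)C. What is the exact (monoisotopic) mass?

Atom tally by fragment:
  CH3COCH2 → C:3 H:5 O:1
  CH2 → C:1 H:2
  CH2 → C:1 H:2
  CH(CH3) → C:2 H:4
  CH3 → C:1 H:3
Element totals:
  C: 8
  H: 16
  O: 1
Molecular formula: C8H16O.
  M = 8(12.0) + 16(1.007825) + 15.994915
    = 96.000000 + 16.125200 + 15.994915 = 128.120115

128.1201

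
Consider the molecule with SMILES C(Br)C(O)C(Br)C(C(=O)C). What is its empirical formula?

C3H5BrO

Atom tally by fragment:
  BrCH2 → C:1 H:2 Br:1
  CH(OH) → C:1 H:2 O:1
  CH(Br) → C:1 H:1 Br:1
  CH2COCH3 → C:3 H:5 O:1
Element totals:
  C: 6
  H: 10
  Br: 2
  O: 2
Molecular formula: C6H10Br2O2.
gcd of subscripts = 2; dividing each by 2:
  Br: 2/2 = 1
  C: 6/2 = 3
  H: 10/2 = 5
  O: 2/2 = 1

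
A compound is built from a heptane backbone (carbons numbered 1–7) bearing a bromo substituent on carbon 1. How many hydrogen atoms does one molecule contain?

Atom tally by fragment:
  BrCH2 → C:1 H:2 Br:1
  CH2 → C:1 H:2
  CH2 → C:1 H:2
  CH2 → C:1 H:2
  CH2 → C:1 H:2
  CH2 → C:1 H:2
  CH3 → C:1 H:3
Element totals:
  C: 7
  H: 15
  Br: 1

15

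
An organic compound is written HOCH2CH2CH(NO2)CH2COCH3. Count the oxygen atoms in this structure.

4

Atom tally by fragment:
  HOCH2 → C:1 H:3 O:1
  CH2 → C:1 H:2
  CH(NO2) → C:1 H:1 N:1 O:2
  CH2COCH3 → C:3 H:5 O:1
Element totals:
  C: 6
  H: 11
  N: 1
  O: 4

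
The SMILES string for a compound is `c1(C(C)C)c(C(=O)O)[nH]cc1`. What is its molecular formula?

Atom tally by fragment:
  pyrrole ring core → C:4 H:5 N:1
  (− 2 ring H displaced by substituents)
  + CH(CH3)2 → C:3 H:7
  + COOH → C:1 H:1 O:2
Element totals:
  C: 8
  H: 11
  N: 1
  O: 2

C8H11NO2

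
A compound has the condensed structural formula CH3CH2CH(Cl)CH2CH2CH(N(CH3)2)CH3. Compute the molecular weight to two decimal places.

177.72 g/mol

Atom tally by fragment:
  CH3 → C:1 H:3
  CH2 → C:1 H:2
  CH(Cl) → C:1 H:1 Cl:1
  CH2 → C:1 H:2
  CH2 → C:1 H:2
  CH(N(CH3)2) → C:3 H:7 N:1
  CH3 → C:1 H:3
Element totals:
  C: 9
  H: 20
  Cl: 1
  N: 1
Molecular formula: C9H20ClN.
  M = 9(12.011) + 20(1.008) + 35.45 + 14.007
    = 108.099 + 20.160 + 35.450 + 14.007 = 177.716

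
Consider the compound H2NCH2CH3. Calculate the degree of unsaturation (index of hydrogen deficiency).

Element totals:
  C: 2
  H: 7
  N: 1
Molecular formula: C2H7N.
DoU = (2C + 2 + N − H − X) / 2 = (2·2 + 2 + 1 − 7 − 0) / 2 = 0.

0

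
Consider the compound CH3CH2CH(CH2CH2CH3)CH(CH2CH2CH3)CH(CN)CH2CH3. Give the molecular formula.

Atom tally by fragment:
  CH3 → C:1 H:3
  CH2 → C:1 H:2
  CH(CH2CH2CH3) → C:4 H:8
  CH(CH2CH2CH3) → C:4 H:8
  CH(CN) → C:2 H:1 N:1
  CH2 → C:1 H:2
  CH3 → C:1 H:3
Element totals:
  C: 14
  H: 27
  N: 1

C14H27N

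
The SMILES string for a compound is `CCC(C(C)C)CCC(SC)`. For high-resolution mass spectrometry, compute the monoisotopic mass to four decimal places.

Atom tally by fragment:
  CH3 → C:1 H:3
  CH2 → C:1 H:2
  CH(CH(CH3)2) → C:4 H:8
  CH2 → C:1 H:2
  CH2 → C:1 H:2
  CH2SCH3 → C:2 H:5 S:1
Element totals:
  C: 10
  H: 22
  S: 1
Molecular formula: C10H22S.
  M = 10(12.0) + 22(1.007825) + 31.972071
    = 120.000000 + 22.172150 + 31.972071 = 174.144221

174.1442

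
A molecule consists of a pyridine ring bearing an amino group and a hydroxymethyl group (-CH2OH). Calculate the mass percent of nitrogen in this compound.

Atom tally by fragment:
  pyridine ring core → C:5 H:5 N:1
  (− 2 ring H displaced by substituents)
  + NH2 → N:1 H:2
  + CH2OH → C:1 H:3 O:1
Element totals:
  C: 6
  H: 8
  N: 2
  O: 1
Molecular formula: C6H8N2O.
Molar mass = 124.143 g/mol.
Mass from N: 2 × 14.007 = 28.014 g/mol.
%N = 28.014 / 124.143 × 100 = 22.57%.

22.57%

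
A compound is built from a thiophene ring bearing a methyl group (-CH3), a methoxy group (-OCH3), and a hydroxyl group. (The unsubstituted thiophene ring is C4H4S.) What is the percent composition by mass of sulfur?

Atom tally by fragment:
  thiophene ring core → C:4 H:4 S:1
  (− 3 ring H displaced by substituents)
  + CH3 → C:1 H:3
  + OCH3 → C:1 H:3 O:1
  + OH → O:1 H:1
Element totals:
  C: 6
  H: 8
  O: 2
  S: 1
Molecular formula: C6H8O2S.
Molar mass = 144.188 g/mol.
Mass from S: 1 × 32.06 = 32.060 g/mol.
%S = 32.060 / 144.188 × 100 = 22.23%.

22.23%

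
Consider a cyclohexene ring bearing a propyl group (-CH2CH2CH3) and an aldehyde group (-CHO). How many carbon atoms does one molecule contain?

Atom tally by fragment:
  cyclohexene ring core → C:6 H:10
  (− 2 ring H displaced by substituents)
  + CH2CH2CH3 → C:3 H:7
  + CHO → C:1 H:1 O:1
Element totals:
  C: 10
  H: 16
  O: 1

10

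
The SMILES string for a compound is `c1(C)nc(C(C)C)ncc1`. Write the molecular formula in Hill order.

Atom tally by fragment:
  pyrimidine ring core → C:4 H:4 N:2
  (− 2 ring H displaced by substituents)
  + CH3 → C:1 H:3
  + CH(CH3)2 → C:3 H:7
Element totals:
  C: 8
  H: 12
  N: 2

C8H12N2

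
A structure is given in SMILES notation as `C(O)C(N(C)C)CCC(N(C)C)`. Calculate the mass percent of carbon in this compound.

Atom tally by fragment:
  HOCH2 → C:1 H:3 O:1
  CH(N(CH3)2) → C:3 H:7 N:1
  CH2 → C:1 H:2
  CH2 → C:1 H:2
  CH2N(CH3)2 → C:3 H:8 N:1
Element totals:
  C: 9
  H: 22
  N: 2
  O: 1
Molecular formula: C9H22N2O.
Molar mass = 174.288 g/mol.
Mass from C: 9 × 12.011 = 108.099 g/mol.
%C = 108.099 / 174.288 × 100 = 62.02%.

62.02%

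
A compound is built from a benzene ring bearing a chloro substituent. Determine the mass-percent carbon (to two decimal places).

64.03%

Atom tally by fragment:
  benzene ring core → C:6 H:6
  (− 1 ring H displaced by substituents)
  + Cl → Cl:1
Element totals:
  C: 6
  H: 5
  Cl: 1
Molecular formula: C6H5Cl.
Molar mass = 112.556 g/mol.
Mass from C: 6 × 12.011 = 72.066 g/mol.
%C = 72.066 / 112.556 × 100 = 64.03%.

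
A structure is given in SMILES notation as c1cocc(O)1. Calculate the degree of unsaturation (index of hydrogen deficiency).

3

Atom tally by fragment:
  furan ring core → C:4 H:4 O:1
  (− 1 ring H displaced by substituents)
  + OH → O:1 H:1
Element totals:
  C: 4
  H: 4
  O: 2
Molecular formula: C4H4O2.
DoU = (2C + 2 + N − H − X) / 2 = (2·4 + 2 + 0 − 4 − 0) / 2 = 3.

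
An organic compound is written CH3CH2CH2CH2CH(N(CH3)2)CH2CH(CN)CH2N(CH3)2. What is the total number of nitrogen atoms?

Atom tally by fragment:
  CH3 → C:1 H:3
  CH2 → C:1 H:2
  CH2 → C:1 H:2
  CH2 → C:1 H:2
  CH(N(CH3)2) → C:3 H:7 N:1
  CH2 → C:1 H:2
  CH(CN) → C:2 H:1 N:1
  CH2N(CH3)2 → C:3 H:8 N:1
Element totals:
  C: 13
  H: 27
  N: 3

3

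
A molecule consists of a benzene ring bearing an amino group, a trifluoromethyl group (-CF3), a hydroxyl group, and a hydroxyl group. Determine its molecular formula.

C7H6F3NO2

Atom tally by fragment:
  benzene ring core → C:6 H:6
  (− 4 ring H displaced by substituents)
  + NH2 → N:1 H:2
  + CF3 → C:1 F:3
  + OH → O:1 H:1
  + OH → O:1 H:1
Element totals:
  C: 7
  H: 6
  F: 3
  N: 1
  O: 2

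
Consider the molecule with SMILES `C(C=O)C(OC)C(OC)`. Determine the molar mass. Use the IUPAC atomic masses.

132.16 g/mol

Atom tally by fragment:
  OHCCH2 → C:2 H:3 O:1
  CH(OCH3) → C:2 H:4 O:1
  CH2OCH3 → C:2 H:5 O:1
Element totals:
  C: 6
  H: 12
  O: 3
Molecular formula: C6H12O3.
  M = 6(12.011) + 12(1.008) + 3(15.999)
    = 72.066 + 12.096 + 47.997 = 132.159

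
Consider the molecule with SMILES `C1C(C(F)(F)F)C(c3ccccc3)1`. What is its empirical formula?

C10H9F3

Atom tally by fragment:
  cyclopropane ring core → C:3 H:6
  (− 2 ring H displaced by substituents)
  + CF3 → C:1 F:3
  + C6H5 → C:6 H:5
Element totals:
  C: 10
  H: 9
  F: 3
Molecular formula: C10H9F3.
gcd of subscripts (10, 3, 9) = 1, so the empirical formula equals the molecular formula.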